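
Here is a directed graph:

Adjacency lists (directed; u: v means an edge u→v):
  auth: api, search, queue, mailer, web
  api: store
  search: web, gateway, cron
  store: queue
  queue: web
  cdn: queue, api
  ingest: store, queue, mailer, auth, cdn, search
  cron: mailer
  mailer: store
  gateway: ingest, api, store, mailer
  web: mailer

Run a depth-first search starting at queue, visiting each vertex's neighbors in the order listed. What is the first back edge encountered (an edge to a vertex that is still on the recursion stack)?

DFS from queue (visiting each vertex's neighbors in the order listed); mark gray on enter, black on exit:
queue gray
  web gray
    mailer gray
      store gray
        store→queue: queue is gray → back edge
First back edge: store → queue.

store→queue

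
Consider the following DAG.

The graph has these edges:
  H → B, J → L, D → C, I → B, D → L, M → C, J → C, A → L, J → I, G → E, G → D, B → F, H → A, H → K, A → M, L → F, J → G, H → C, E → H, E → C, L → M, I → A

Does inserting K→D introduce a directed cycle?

Adding K→D creates a cycle iff D can already reach K.
Explore from D: no path reaches K. The graph stays acyclic.

No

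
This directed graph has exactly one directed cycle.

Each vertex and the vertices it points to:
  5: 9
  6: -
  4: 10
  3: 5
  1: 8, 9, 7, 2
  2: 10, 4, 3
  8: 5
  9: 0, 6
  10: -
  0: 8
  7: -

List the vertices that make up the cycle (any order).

DFS with gray/black marking from 9:
9 gray
  0 gray
    8 gray
      5 gray
        5→9: 9 is gray → back edge
Back edge closes the cycle 9 → 0 → 8 → 5 → 9; its vertices are {0, 5, 8, 9}.

0, 5, 8, 9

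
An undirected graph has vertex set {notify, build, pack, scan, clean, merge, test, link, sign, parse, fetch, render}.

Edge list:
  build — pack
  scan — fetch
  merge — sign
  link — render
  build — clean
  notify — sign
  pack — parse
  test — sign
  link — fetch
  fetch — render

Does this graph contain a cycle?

Yes

DFS, tracking each vertex's parent; an edge to a visited non-parent vertex closes a cycle.
Start from link:
visit link (parent –)
  visit fetch (parent link)
    fetch–link: parent, skip
    visit render (parent fetch)
      render–link: link visited and ≠ parent → cycle
Cycle: link – fetch – render – link.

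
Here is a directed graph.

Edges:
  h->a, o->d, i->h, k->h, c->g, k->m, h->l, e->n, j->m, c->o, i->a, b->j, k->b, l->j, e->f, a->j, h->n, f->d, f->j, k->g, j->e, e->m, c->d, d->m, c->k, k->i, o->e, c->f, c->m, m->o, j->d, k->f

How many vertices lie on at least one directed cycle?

6

A vertex is on a directed cycle iff it belongs to a strongly connected component of size ≥ 2 (or has a self-loop).
The vertices on cycles are {d, e, f, j, m, o} — 6 in total.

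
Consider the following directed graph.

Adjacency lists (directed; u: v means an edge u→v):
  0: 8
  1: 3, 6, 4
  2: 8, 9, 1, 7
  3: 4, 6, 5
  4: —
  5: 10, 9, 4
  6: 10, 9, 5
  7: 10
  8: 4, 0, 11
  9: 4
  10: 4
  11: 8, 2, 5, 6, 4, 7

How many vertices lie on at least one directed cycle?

4

A vertex is on a directed cycle iff it belongs to a strongly connected component of size ≥ 2 (or has a self-loop).
The vertices on cycles are {0, 2, 8, 11} — 4 in total.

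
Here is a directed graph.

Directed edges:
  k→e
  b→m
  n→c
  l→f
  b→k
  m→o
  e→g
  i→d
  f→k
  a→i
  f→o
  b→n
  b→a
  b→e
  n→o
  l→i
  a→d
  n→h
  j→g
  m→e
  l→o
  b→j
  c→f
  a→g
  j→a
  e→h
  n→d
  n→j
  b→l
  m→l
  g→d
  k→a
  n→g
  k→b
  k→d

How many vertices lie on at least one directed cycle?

7

A vertex is on a directed cycle iff it belongs to a strongly connected component of size ≥ 2 (or has a self-loop).
The vertices on cycles are {b, c, f, k, l, m, n} — 7 in total.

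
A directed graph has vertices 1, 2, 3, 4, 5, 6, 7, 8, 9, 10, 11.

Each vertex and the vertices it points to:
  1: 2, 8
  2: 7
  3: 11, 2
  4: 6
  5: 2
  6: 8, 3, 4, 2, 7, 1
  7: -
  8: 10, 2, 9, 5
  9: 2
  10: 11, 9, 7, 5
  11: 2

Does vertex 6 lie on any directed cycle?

Yes

6 is on a cycle iff 6 can reach itself via ≥1 edge.
6 → 4 → 6 — yes.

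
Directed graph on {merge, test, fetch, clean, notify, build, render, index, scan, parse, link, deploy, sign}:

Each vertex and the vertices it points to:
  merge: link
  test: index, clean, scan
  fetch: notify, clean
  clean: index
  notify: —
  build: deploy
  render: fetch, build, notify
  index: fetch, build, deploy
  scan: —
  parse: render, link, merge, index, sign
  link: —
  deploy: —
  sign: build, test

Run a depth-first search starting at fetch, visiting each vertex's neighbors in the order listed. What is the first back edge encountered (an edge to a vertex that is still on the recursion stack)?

index->fetch

DFS from fetch (visiting each vertex's neighbors in the order listed); mark gray on enter, black on exit:
fetch gray
  notify gray
  notify black
  clean gray
    index gray
      index→fetch: fetch is gray → back edge
First back edge: index → fetch.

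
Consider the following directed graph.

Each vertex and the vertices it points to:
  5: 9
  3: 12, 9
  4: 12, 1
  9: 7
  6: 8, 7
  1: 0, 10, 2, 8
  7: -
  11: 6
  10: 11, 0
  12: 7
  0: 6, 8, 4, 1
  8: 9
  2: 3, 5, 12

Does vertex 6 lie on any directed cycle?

No

6 lies on a cycle iff there is a path from 6 back to itself.
Exploring from 6, it never reaches itself; equivalently, its strongly connected component is a singleton.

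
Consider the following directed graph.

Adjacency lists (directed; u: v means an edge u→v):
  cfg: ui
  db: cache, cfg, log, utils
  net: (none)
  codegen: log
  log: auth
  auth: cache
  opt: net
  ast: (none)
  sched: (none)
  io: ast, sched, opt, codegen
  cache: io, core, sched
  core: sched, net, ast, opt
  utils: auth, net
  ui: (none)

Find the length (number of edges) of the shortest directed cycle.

5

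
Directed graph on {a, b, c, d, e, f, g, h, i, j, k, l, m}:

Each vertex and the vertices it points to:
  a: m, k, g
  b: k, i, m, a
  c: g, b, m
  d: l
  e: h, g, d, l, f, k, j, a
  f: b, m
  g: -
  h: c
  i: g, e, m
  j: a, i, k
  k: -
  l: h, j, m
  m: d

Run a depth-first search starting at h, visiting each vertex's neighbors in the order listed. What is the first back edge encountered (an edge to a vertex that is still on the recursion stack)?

e→h

DFS from h (visiting each vertex's neighbors in the order listed); mark gray on enter, black on exit:
h gray
  c gray
    g gray
    g black
    b gray
      k gray
      k black
      i gray
        i→g: g black — skip
        e gray
          e→h: h is gray → back edge
First back edge: e → h.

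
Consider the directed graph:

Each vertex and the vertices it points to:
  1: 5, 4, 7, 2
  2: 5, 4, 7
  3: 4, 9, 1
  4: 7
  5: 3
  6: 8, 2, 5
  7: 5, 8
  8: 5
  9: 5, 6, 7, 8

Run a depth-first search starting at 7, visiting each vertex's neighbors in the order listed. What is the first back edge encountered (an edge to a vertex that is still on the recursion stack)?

DFS from 7 (visiting each vertex's neighbors in the order listed); mark gray on enter, black on exit:
7 gray
  5 gray
    3 gray
      4 gray
        4→7: 7 is gray → back edge
First back edge: 4 → 7.

4→7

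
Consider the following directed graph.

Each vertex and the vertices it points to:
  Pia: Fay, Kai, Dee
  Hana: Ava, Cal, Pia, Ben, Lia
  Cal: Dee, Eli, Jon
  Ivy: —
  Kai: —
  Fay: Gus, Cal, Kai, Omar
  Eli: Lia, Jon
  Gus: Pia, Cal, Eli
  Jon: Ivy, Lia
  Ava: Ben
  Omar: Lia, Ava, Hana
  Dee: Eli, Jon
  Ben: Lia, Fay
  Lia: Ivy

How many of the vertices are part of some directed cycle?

A vertex is on a directed cycle iff it belongs to a strongly connected component of size ≥ 2 (or has a self-loop).
The vertices on cycles are {Ava, Ben, Fay, Gus, Pia, Hana, Omar} — 7 in total.

7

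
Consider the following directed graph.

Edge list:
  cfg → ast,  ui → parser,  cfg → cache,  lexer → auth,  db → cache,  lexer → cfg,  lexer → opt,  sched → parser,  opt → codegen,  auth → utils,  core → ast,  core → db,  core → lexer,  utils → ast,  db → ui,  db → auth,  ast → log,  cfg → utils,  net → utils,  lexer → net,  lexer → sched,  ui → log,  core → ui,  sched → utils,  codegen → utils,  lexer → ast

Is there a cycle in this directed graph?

No

DFS with white/gray/black marking, starting from core:
core gray
  lexer gray
    ast gray
      log gray
      log black
    ast black
    auth gray
      utils gray
        utils→ast: ast black — skip
      utils black
    auth black
    opt gray
      codegen gray
        codegen→utils: utils black — skip
      codegen black
    opt black
    cfg gray
      cfg→ast: ast black — skip
      cfg→utils: utils black — skip
      cache gray
      cache black
    cfg black
    sched gray
      parser gray
      parser black
      sched→utils: utils black — skip
    sched black
    net gray
      net→utils: utils black — skip
    net black
  lexer black
  core→ast: ast black — skip
  ui gray
    ui→log: log black — skip
    ui→parser: parser black — skip
  ui black
  db gray
    db→auth: auth black — skip
    db→cache: cache black — skip
    db→ui: ui black — skip
  db black
core black
Every edge goes to a white or black vertex — no back edge, so the graph is acyclic.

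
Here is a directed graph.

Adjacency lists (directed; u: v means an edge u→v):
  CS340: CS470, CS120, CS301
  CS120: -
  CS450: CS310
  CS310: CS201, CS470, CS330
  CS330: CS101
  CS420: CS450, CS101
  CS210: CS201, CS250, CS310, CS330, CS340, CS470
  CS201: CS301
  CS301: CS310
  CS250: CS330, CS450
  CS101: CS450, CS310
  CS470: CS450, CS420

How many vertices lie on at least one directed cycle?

A vertex is on a directed cycle iff it belongs to a strongly connected component of size ≥ 2 (or has a self-loop).
The vertices on cycles are {CS101, CS201, CS301, CS310, CS330, CS420, CS450, CS470} — 8 in total.

8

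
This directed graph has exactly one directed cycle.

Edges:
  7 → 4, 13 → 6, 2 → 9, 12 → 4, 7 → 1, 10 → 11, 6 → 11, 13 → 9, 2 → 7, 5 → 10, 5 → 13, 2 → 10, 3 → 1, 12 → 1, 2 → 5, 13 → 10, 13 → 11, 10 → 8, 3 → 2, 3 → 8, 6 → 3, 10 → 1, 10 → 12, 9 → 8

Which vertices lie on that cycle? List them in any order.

2, 3, 5, 6, 13

DFS with gray/black marking from 2:
2 gray
  9 gray
    8 gray
    8 black
  9 black
  7 gray
    1 gray
    1 black
    4 gray
    4 black
  7 black
  10 gray
    10→1: 1 black — skip
    10→8: 8 black — skip
    11 gray
    11 black
    12 gray
      12→4: 4 black — skip
      12→1: 1 black — skip
    12 black
  10 black
  5 gray
    5→10: 10 black — skip
    13 gray
      6 gray
        3 gray
          3→8: 8 black — skip
          3→2: 2 is gray → back edge
Back edge closes the cycle 2 → 5 → 13 → 6 → 3 → 2; its vertices are {2, 3, 5, 6, 13}.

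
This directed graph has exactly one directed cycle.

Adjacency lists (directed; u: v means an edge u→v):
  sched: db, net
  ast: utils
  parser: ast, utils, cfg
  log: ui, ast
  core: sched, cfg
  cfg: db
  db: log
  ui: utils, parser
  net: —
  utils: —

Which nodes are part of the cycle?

DFS with gray/black marking from cfg:
cfg gray
  db gray
    log gray
      ui gray
        utils gray
        utils black
        parser gray
          ast gray
            ast→utils: utils black — skip
          ast black
          parser→utils: utils black — skip
          parser→cfg: cfg is gray → back edge
Back edge closes the cycle cfg → db → log → ui → parser → cfg; its vertices are {db, ui, cfg, log, parser}.

db, ui, cfg, log, parser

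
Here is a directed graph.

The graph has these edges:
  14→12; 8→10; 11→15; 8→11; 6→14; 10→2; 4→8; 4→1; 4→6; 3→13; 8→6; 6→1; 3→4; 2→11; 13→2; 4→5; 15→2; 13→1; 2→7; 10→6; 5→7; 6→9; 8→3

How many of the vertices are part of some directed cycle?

6

A vertex is on a directed cycle iff it belongs to a strongly connected component of size ≥ 2 (or has a self-loop).
The vertices on cycles are {2, 3, 4, 8, 11, 15} — 6 in total.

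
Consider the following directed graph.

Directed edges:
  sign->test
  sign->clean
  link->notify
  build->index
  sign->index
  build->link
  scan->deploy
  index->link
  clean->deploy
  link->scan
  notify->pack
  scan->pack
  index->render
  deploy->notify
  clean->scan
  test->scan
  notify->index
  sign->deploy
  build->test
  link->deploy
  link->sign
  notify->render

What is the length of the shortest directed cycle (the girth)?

For each vertex v, BFS finds the shortest path from v back to v.
The shortest such closed walk is link → sign → index → link, length 3.

3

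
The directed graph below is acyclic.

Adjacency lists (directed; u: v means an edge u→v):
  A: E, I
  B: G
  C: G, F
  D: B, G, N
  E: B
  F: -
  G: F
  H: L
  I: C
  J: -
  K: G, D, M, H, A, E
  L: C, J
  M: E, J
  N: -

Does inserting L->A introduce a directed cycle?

No

Adding L→A creates a cycle iff A can already reach L.
Explore from A: no path reaches L. The graph stays acyclic.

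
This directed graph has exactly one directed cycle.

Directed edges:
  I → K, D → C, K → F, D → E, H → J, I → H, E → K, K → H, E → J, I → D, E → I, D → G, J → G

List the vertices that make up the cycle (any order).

D, E, I

DFS with gray/black marking from E:
E gray
  K gray
    H gray
      J gray
        G gray
        G black
      J black
    H black
    F gray
    F black
  K black
  E→J: J black — skip
  I gray
    I→H: H black — skip
    I→K: K black — skip
    D gray
      D→G: G black — skip
      C gray
      C black
      D→E: E is gray → back edge
Back edge closes the cycle E → I → D → E; its vertices are {D, E, I}.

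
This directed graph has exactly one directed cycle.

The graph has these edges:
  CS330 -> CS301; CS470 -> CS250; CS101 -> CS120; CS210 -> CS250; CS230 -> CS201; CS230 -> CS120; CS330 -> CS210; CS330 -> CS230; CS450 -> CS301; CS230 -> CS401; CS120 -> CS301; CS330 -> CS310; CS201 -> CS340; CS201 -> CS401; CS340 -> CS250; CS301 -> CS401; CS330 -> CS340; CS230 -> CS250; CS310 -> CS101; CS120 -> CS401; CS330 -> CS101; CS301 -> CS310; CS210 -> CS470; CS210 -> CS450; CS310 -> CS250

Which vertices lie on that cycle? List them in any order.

DFS with gray/black marking from CS101:
CS101 gray
  CS120 gray
    CS301 gray
      CS401 gray
      CS401 black
      CS310 gray
        CS310→CS101: CS101 is gray → back edge
Back edge closes the cycle CS101 → CS120 → CS301 → CS310 → CS101; its vertices are {CS101, CS120, CS301, CS310}.

CS101, CS120, CS301, CS310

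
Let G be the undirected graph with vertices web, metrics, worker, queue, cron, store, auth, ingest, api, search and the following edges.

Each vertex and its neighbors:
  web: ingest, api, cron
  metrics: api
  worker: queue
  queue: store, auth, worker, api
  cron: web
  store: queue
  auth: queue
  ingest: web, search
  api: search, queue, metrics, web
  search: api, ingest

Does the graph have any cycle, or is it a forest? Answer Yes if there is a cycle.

DFS, tracking each vertex's parent; an edge to a visited non-parent vertex closes a cycle.
Start from search:
visit search (parent –)
  visit api (parent search)
    api–search: parent, skip
    visit queue (parent api)
      visit store (parent queue)
        store–queue: parent, skip
      visit auth (parent queue)
        auth–queue: parent, skip
      visit worker (parent queue)
        worker–queue: parent, skip
      queue–api: parent, skip
    visit metrics (parent api)
      metrics–api: parent, skip
    visit web (parent api)
      visit ingest (parent web)
        ingest–web: parent, skip
        ingest–search: search visited and ≠ parent → cycle
Cycle: search – api – web – ingest – search.

Yes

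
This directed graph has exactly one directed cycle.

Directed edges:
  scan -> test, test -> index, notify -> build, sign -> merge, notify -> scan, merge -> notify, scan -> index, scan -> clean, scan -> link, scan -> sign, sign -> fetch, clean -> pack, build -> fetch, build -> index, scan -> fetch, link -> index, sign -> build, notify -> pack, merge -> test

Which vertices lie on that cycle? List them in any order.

DFS with gray/black marking from sign:
sign gray
  merge gray
    notify gray
      pack gray
      pack black
      build gray
        index gray
        index black
        fetch gray
        fetch black
      build black
      scan gray
        link gray
          link→index: index black — skip
        link black
        scan→fetch: fetch black — skip
        test gray
          test→index: index black — skip
        test black
        clean gray
          clean→pack: pack black — skip
        clean black
        scan→sign: sign is gray → back edge
Back edge closes the cycle sign → merge → notify → scan → sign; its vertices are {scan, sign, merge, notify}.

scan, sign, merge, notify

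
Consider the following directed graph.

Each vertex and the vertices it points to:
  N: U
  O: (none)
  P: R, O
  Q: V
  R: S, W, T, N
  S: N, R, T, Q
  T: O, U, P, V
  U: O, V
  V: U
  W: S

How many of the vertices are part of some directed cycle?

7

A vertex is on a directed cycle iff it belongs to a strongly connected component of size ≥ 2 (or has a self-loop).
The vertices on cycles are {P, R, S, T, U, V, W} — 7 in total.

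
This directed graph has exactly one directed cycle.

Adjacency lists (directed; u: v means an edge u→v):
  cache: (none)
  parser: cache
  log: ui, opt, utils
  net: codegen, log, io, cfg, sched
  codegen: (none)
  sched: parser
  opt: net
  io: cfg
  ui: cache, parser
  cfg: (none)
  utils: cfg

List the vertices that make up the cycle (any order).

log, net, opt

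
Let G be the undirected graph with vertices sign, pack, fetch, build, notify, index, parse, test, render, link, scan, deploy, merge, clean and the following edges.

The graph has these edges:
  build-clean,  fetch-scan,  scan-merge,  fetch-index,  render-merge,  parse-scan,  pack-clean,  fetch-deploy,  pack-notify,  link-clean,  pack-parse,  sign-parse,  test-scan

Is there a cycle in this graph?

DFS, tracking each vertex's parent; an edge to a visited non-parent vertex closes a cycle.
Start from clean:
visit clean (parent –)
  visit pack (parent clean)
    pack–clean: parent, skip
    visit notify (parent pack)
      notify–pack: parent, skip
    visit parse (parent pack)
      visit scan (parent parse)
        visit fetch (parent scan)
          fetch–scan: parent, skip
          visit deploy (parent fetch)
            deploy–fetch: parent, skip
          visit index (parent fetch)
            index–fetch: parent, skip
        scan–parse: parent, skip
        visit test (parent scan)
          test–scan: parent, skip
        visit merge (parent scan)
          merge–scan: parent, skip
          visit render (parent merge)
            render–merge: parent, skip
      visit sign (parent parse)
        sign–parse: parent, skip
      parse–pack: parent, skip
  visit link (parent clean)
    link–clean: parent, skip
  visit build (parent clean)
    build–clean: parent, skip
No non-parent visited neighbor found — the graph is a forest.

No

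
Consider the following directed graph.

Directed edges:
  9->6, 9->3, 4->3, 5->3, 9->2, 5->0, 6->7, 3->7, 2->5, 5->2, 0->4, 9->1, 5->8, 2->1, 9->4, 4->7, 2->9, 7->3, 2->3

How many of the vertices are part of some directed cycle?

5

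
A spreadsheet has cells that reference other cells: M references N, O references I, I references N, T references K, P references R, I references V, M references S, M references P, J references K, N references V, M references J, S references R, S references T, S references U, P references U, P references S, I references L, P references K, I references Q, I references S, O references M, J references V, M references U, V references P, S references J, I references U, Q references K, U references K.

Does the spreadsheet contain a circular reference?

Yes

DFS with white/gray/black marking, starting from U:
U gray
  K gray
  K black
U black
I gray
  V gray
    P gray
      P→K: K black — skip
      P→U: U black — skip
      S gray
        J gray
          J→K: K black — skip
          J→V: V is gray → back edge
Back edge found, so a cycle exists: V → P → S → J → V.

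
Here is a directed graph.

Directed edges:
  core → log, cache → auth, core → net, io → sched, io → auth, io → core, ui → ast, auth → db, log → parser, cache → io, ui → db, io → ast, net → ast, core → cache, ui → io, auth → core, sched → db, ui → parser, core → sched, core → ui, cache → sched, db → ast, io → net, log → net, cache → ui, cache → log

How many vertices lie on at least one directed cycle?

A vertex is on a directed cycle iff it belongs to a strongly connected component of size ≥ 2 (or has a self-loop).
The vertices on cycles are {io, ui, auth, core, cache} — 5 in total.

5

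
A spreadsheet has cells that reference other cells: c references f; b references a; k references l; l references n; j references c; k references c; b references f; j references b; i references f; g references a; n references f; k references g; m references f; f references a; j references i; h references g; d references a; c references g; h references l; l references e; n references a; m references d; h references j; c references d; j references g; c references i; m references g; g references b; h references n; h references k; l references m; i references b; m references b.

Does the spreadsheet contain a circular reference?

DFS with white/gray/black marking, starting from g:
g gray
  b gray
    a gray
    a black
    f gray
      f→a: a black — skip
    f black
  b black
  g→a: a black — skip
g black
k gray
  k→g: g black — skip
  c gray
    c→g: g black — skip
    c→f: f black — skip
    i gray
      i→f: f black — skip
      i→b: b black — skip
    i black
    d gray
      d→a: a black — skip
    d black
  c black
  l gray
    m gray
      m→g: g black — skip
      m→b: b black — skip
      m→f: f black — skip
      m→d: d black — skip
    m black
    e gray
    e black
    n gray
      n→f: f black — skip
      n→a: a black — skip
    n black
  l black
k black
j gray
  j→g: g black — skip
  j→c: c black — skip
  j→i: i black — skip
  j→b: b black — skip
j black
h gray
  h→g: g black — skip
  h→l: l black — skip
  h→k: k black — skip
  h→n: n black — skip
  h→j: j black — skip
h black
Every edge goes to a white or black vertex — no back edge, so the graph is acyclic.

No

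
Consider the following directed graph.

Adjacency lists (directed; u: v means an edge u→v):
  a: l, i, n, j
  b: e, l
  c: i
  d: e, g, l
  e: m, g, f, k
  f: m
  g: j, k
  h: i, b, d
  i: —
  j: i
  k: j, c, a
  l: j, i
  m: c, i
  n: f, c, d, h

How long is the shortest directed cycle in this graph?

5

For each vertex v, BFS finds the shortest path from v back to v.
The shortest such closed walk is a → n → d → g → k → a, length 5.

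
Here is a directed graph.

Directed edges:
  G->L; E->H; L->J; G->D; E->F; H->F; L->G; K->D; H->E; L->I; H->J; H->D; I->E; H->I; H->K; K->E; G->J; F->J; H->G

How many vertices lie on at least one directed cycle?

A vertex is on a directed cycle iff it belongs to a strongly connected component of size ≥ 2 (or has a self-loop).
The vertices on cycles are {E, G, H, I, K, L} — 6 in total.

6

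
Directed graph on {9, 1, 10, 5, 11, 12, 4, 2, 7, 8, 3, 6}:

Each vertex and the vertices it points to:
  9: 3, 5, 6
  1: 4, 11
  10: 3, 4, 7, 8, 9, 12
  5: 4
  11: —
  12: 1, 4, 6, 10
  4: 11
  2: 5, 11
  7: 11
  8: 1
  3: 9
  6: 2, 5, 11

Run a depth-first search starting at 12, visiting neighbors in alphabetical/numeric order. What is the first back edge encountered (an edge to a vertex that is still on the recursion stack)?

DFS from 12 (visiting neighbors in alphabetical/numeric order); mark gray on enter, black on exit:
12 gray
  1 gray
    4 gray
      11 gray
      11 black
    4 black
    1→11: 11 black — skip
  1 black
  12→4: 4 black — skip
  6 gray
    2 gray
      5 gray
        5→4: 4 black — skip
      5 black
      2→11: 11 black — skip
    2 black
    6→5: 5 black — skip
    6→11: 11 black — skip
  6 black
  10 gray
    3 gray
      9 gray
        9→3: 3 is gray → back edge
First back edge: 9 → 3.

9→3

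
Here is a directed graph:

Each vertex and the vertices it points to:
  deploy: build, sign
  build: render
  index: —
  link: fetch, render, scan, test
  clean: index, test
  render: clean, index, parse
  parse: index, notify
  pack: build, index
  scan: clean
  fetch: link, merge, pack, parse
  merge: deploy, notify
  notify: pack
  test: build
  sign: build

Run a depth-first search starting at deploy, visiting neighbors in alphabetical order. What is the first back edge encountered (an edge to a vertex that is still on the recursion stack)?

test→build

DFS from deploy (visiting neighbors in alphabetical order); mark gray on enter, black on exit:
deploy gray
  build gray
    render gray
      clean gray
        index gray
        index black
        test gray
          test→build: build is gray → back edge
First back edge: test → build.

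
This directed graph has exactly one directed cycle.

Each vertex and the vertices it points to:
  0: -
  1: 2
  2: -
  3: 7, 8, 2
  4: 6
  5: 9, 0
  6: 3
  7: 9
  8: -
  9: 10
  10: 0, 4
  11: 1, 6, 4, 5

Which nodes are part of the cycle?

DFS with gray/black marking from 6:
6 gray
  3 gray
    7 gray
      9 gray
        10 gray
          0 gray
          0 black
          4 gray
            4→6: 6 is gray → back edge
Back edge closes the cycle 6 → 3 → 7 → 9 → 10 → 4 → 6; its vertices are {3, 4, 6, 7, 9, 10}.

3, 4, 6, 7, 9, 10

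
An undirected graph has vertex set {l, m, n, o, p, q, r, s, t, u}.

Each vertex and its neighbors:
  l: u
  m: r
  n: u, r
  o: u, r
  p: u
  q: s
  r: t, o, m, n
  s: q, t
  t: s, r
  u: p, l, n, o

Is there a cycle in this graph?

Yes

DFS, tracking each vertex's parent; an edge to a visited non-parent vertex closes a cycle.
Start from m:
visit m (parent –)
  visit r (parent m)
    visit t (parent r)
      visit s (parent t)
        visit q (parent s)
          q–s: parent, skip
        s–t: parent, skip
      t–r: parent, skip
    visit o (parent r)
      visit u (parent o)
        visit p (parent u)
          p–u: parent, skip
        visit l (parent u)
          l–u: parent, skip
        visit n (parent u)
          n–u: parent, skip
          n–r: r visited and ≠ parent → cycle
Cycle: r – o – u – n – r.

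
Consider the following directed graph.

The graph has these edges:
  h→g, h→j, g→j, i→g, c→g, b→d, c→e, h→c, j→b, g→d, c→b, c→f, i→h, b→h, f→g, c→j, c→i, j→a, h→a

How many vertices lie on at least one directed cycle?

7

A vertex is on a directed cycle iff it belongs to a strongly connected component of size ≥ 2 (or has a self-loop).
The vertices on cycles are {b, c, f, g, h, i, j} — 7 in total.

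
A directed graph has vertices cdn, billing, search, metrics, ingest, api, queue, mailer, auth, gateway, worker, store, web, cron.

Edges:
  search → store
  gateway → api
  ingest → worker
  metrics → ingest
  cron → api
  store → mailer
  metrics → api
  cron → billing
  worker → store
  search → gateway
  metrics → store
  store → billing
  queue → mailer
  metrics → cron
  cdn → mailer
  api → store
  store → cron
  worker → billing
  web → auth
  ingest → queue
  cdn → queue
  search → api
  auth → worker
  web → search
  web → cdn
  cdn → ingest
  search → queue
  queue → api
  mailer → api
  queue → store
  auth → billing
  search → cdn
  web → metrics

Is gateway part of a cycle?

No

gateway lies on a cycle iff there is a path from gateway back to itself.
Exploring from gateway, it never reaches itself; equivalently, its strongly connected component is a singleton.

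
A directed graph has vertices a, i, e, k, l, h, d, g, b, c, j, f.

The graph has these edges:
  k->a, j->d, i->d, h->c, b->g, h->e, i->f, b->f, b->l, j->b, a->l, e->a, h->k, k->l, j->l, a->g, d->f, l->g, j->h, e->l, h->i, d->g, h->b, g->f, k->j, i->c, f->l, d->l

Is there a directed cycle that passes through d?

No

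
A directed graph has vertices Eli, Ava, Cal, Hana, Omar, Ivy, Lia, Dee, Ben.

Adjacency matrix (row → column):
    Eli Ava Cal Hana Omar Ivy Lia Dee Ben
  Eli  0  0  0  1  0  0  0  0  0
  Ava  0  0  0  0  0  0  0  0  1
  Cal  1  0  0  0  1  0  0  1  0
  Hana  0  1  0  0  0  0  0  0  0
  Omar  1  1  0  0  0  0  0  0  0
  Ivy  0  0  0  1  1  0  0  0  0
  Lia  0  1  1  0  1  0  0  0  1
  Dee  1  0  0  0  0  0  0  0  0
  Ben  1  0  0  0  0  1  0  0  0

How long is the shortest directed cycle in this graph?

For each vertex v, BFS finds the shortest path from v back to v.
The shortest such closed walk is Ben → Eli → Hana → Ava → Ben, length 4.

4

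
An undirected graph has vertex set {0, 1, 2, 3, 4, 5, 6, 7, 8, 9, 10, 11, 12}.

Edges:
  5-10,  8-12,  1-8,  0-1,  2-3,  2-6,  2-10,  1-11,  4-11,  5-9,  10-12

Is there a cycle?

No

DFS, tracking each vertex's parent; an edge to a visited non-parent vertex closes a cycle.
Start from 9:
visit 9 (parent –)
  visit 5 (parent 9)
    5–9: parent, skip
    visit 10 (parent 5)
      visit 2 (parent 10)
        2–10: parent, skip
        visit 6 (parent 2)
          6–2: parent, skip
        visit 3 (parent 2)
          3–2: parent, skip
      visit 12 (parent 10)
        12–10: parent, skip
        visit 8 (parent 12)
          visit 1 (parent 8)
            1–8: parent, skip
            visit 0 (parent 1)
              0–1: parent, skip
            visit 11 (parent 1)
              11–1: parent, skip
              visit 4 (parent 11)
                4–11: parent, skip
          8–12: parent, skip
      10–5: parent, skip
visit 7 (parent –)
No non-parent visited neighbor found — the graph is a forest.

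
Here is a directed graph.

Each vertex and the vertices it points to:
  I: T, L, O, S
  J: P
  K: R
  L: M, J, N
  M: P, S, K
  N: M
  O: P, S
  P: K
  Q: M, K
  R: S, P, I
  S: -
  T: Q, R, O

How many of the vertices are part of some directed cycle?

A vertex is on a directed cycle iff it belongs to a strongly connected component of size ≥ 2 (or has a self-loop).
The vertices on cycles are {I, J, K, L, M, N, O, P, Q, R, T} — 11 in total.

11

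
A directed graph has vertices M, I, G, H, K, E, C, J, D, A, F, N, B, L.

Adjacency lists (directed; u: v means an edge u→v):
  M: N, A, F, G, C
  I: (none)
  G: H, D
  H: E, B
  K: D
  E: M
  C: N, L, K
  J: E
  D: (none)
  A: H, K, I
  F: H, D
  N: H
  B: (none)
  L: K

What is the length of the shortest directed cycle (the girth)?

For each vertex v, BFS finds the shortest path from v back to v.
The shortest such closed walk is E → M → F → H → E, length 4.

4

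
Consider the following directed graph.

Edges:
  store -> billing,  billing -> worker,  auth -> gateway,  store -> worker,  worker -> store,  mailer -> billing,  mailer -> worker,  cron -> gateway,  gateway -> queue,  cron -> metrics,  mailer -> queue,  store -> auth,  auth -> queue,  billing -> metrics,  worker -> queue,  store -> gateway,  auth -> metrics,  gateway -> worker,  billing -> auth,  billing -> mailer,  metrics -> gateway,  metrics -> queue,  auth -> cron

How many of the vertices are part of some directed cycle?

8

A vertex is on a directed cycle iff it belongs to a strongly connected component of size ≥ 2 (or has a self-loop).
The vertices on cycles are {auth, cron, store, mailer, worker, billing, gateway, metrics} — 8 in total.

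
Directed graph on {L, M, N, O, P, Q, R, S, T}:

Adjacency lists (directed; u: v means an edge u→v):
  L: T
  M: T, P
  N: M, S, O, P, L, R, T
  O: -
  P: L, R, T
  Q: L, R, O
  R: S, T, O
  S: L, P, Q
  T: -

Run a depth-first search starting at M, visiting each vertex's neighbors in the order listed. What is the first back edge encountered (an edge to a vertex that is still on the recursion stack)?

DFS from M (visiting each vertex's neighbors in the order listed); mark gray on enter, black on exit:
M gray
  T gray
  T black
  P gray
    L gray
      L→T: T black — skip
    L black
    R gray
      S gray
        S→L: L black — skip
        S→P: P is gray → back edge
First back edge: S → P.

S→P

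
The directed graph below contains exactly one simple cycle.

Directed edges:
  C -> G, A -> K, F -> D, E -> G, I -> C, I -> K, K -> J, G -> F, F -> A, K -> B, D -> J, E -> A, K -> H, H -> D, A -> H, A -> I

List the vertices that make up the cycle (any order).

A, C, F, G, I

DFS with gray/black marking from A:
A gray
  K gray
    H gray
      D gray
        J gray
        J black
      D black
    H black
    K→J: J black — skip
    B gray
    B black
  K black
  A→H: H black — skip
  I gray
    I→K: K black — skip
    C gray
      G gray
        F gray
          F→A: A is gray → back edge
Back edge closes the cycle A → I → C → G → F → A; its vertices are {A, C, F, G, I}.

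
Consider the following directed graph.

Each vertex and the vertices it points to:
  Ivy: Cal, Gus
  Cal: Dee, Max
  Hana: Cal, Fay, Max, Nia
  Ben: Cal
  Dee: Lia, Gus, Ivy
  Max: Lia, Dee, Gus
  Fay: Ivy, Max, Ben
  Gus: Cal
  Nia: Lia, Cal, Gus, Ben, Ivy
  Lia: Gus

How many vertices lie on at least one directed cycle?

6

A vertex is on a directed cycle iff it belongs to a strongly connected component of size ≥ 2 (or has a self-loop).
The vertices on cycles are {Cal, Dee, Gus, Ivy, Lia, Max} — 6 in total.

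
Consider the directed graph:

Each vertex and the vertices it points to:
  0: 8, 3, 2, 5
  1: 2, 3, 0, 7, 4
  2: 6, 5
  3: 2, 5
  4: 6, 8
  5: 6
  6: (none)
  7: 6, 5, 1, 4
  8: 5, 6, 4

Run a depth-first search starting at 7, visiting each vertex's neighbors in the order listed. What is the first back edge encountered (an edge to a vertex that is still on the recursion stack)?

4→8

DFS from 7 (visiting each vertex's neighbors in the order listed); mark gray on enter, black on exit:
7 gray
  6 gray
  6 black
  5 gray
    5→6: 6 black — skip
  5 black
  1 gray
    2 gray
      2→6: 6 black — skip
      2→5: 5 black — skip
    2 black
    3 gray
      3→2: 2 black — skip
      3→5: 5 black — skip
    3 black
    0 gray
      8 gray
        8→5: 5 black — skip
        8→6: 6 black — skip
        4 gray
          4→6: 6 black — skip
          4→8: 8 is gray → back edge
First back edge: 4 → 8.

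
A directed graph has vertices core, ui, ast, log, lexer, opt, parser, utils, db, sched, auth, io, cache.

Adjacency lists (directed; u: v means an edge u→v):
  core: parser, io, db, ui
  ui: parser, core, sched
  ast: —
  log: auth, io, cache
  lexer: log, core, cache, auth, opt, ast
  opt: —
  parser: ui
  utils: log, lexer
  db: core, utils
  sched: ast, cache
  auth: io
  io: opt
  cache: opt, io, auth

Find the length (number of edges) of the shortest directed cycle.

For each vertex v, BFS finds the shortest path from v back to v.
The shortest such closed walk is core → db → core, length 2.

2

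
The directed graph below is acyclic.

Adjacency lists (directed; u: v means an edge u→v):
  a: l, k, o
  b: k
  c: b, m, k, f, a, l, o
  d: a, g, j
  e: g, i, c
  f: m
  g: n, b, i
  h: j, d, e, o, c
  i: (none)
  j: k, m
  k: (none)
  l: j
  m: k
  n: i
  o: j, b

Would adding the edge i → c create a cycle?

No

Adding i→c creates a cycle iff c can already reach i.
Explore from c: no path reaches i. The graph stays acyclic.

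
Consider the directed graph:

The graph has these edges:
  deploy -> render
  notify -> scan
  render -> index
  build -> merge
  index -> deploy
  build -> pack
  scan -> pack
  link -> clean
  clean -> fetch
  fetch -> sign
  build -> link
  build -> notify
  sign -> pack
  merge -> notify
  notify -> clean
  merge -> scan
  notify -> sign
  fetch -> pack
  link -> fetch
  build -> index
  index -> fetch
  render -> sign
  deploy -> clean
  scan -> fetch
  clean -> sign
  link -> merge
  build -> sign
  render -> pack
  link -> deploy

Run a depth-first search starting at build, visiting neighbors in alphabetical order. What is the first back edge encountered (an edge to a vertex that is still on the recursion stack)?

render->index

DFS from build (visiting neighbors in alphabetical order); mark gray on enter, black on exit:
build gray
  index gray
    deploy gray
      clean gray
        fetch gray
          pack gray
          pack black
          sign gray
            sign→pack: pack black — skip
          sign black
        fetch black
        clean→sign: sign black — skip
      clean black
      render gray
        render→index: index is gray → back edge
First back edge: render → index.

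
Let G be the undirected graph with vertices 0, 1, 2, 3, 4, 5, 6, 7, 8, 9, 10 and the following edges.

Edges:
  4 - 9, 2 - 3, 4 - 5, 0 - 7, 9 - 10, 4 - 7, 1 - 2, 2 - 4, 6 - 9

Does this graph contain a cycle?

DFS, tracking each vertex's parent; an edge to a visited non-parent vertex closes a cycle.
Start from 7:
visit 7 (parent –)
  visit 4 (parent 7)
    visit 9 (parent 4)
      visit 10 (parent 9)
        10–9: parent, skip
      9–4: parent, skip
      visit 6 (parent 9)
        6–9: parent, skip
    visit 5 (parent 4)
      5–4: parent, skip
    visit 2 (parent 4)
      visit 3 (parent 2)
        3–2: parent, skip
      visit 1 (parent 2)
        1–2: parent, skip
      2–4: parent, skip
    4–7: parent, skip
  visit 0 (parent 7)
    0–7: parent, skip
visit 8 (parent –)
No non-parent visited neighbor found — the graph is a forest.

No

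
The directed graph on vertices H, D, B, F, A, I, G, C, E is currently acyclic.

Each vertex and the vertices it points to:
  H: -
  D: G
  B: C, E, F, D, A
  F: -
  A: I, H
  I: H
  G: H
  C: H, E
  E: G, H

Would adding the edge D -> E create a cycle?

Adding D→E creates a cycle iff E can already reach D.
Explore from E: no path reaches D. The graph stays acyclic.

No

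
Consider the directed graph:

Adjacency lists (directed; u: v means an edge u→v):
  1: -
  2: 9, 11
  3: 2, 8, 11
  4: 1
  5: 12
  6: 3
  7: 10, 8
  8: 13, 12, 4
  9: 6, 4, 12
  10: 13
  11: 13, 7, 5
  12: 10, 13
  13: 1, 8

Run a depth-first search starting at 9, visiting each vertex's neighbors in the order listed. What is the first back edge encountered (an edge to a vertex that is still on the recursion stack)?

DFS from 9 (visiting each vertex's neighbors in the order listed); mark gray on enter, black on exit:
9 gray
  6 gray
    3 gray
      2 gray
        2→9: 9 is gray → back edge
First back edge: 2 → 9.

2->9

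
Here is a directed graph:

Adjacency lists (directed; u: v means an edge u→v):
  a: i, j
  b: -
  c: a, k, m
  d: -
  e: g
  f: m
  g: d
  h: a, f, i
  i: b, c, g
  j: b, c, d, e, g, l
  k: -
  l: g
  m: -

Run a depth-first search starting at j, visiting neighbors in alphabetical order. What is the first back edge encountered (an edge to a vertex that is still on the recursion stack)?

DFS from j (visiting neighbors in alphabetical order); mark gray on enter, black on exit:
j gray
  b gray
  b black
  c gray
    a gray
      i gray
        i→b: b black — skip
        i→c: c is gray → back edge
First back edge: i → c.

i→c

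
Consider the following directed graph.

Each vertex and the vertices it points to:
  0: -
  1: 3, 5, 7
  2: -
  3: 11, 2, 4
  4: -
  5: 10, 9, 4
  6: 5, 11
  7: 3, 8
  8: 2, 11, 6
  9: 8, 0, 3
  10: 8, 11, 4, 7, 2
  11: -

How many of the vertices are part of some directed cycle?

6

A vertex is on a directed cycle iff it belongs to a strongly connected component of size ≥ 2 (or has a self-loop).
The vertices on cycles are {5, 6, 7, 8, 9, 10} — 6 in total.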